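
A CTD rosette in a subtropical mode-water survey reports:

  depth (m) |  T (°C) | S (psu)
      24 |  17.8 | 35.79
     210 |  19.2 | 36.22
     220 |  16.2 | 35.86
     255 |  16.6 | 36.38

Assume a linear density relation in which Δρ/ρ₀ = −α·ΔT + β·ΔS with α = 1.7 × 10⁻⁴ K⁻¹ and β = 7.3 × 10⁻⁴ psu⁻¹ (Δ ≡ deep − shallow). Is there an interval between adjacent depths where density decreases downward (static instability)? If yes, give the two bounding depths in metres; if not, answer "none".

Evaluate Δρ/ρ₀ = −αΔT + βΔS across each adjacent pair:
  24–210 m: −αΔT+βΔS = −(1.7 × 10⁻⁴)(+1.4)+(7.3 × 10⁻⁴)(+0.43) = 7.6 × 10⁻⁵ → stable
  210–220 m: −αΔT+βΔS = −(1.7 × 10⁻⁴)(-3.0)+(7.3 × 10⁻⁴)(-0.36) = 2.5 × 10⁻⁴ → stable
  220–255 m: −αΔT+βΔS = −(1.7 × 10⁻⁴)(+0.4)+(7.3 × 10⁻⁴)(+0.52) = 3.1 × 10⁻⁴ → stable
Every interval has Δρ > 0: the column is stably stratified throughout.

none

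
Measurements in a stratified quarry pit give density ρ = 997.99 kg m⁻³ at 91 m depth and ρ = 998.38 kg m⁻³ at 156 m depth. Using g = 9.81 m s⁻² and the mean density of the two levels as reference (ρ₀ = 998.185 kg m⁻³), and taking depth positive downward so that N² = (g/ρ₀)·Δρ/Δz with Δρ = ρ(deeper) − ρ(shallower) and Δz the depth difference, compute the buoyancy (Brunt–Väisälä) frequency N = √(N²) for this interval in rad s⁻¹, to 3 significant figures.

7.68 × 10⁻³ rad s⁻¹

Δρ = 998.38 − 997.99 = 0.39 kg m⁻³ over Δz = 156 − 91 = 65 m.
N² = (9.81/998.185) × (0.39/65) = 5.8967 × 10⁻⁵ s⁻².
N = √(5.8967 × 10⁻⁵) = 7.6790 × 10⁻³ rad s⁻¹ ≈ 7.68 × 10⁻³ rad s⁻¹.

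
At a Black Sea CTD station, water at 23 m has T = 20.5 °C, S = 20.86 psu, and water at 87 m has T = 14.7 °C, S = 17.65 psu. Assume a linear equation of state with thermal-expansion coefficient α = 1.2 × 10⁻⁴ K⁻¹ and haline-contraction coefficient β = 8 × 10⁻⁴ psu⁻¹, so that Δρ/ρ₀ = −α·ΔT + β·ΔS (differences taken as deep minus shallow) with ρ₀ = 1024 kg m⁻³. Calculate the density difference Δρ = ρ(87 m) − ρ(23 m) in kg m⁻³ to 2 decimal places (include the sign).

ΔT = -5.8 K, ΔS = -3.21 psu (deep − shallow).
Δρ/ρ₀ = −(1.2 × 10⁻⁴)(-5.8) + (8 × 10⁻⁴)(-3.21) = -1.872 × 10⁻³.
Δρ = 1024 × (-1.872 × 10⁻³) = -1.92 kg m⁻³.
Negative Δρ: lighter below, statically unstable.

-1.92 kg m⁻³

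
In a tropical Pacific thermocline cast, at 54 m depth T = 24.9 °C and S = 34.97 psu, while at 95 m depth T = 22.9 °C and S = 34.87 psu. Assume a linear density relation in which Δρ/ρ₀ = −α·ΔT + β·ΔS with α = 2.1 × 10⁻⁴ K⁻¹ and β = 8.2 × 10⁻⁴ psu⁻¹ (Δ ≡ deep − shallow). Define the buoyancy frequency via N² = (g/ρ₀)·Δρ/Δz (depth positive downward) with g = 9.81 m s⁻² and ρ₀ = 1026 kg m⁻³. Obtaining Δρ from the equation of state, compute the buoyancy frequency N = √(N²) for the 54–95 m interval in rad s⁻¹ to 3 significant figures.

ΔT = -2.0 K, ΔS = -0.10 psu (deep − shallow).
Δρ/ρ₀ = −αΔT + βΔS = 4.20 × 10⁻⁴ − 8.20 × 10⁻⁵ = 3.38 × 10⁻⁴, so Δρ ≈ 0.3468 kg m⁻³.
N² = (g/ρ₀)·Δρ/Δz = g·(Δρ/ρ₀)/Δz = 9.81 × 3.38 × 10⁻⁴ / 41 = 8.0873 × 10⁻⁵ s⁻².
N = √(8.0873 × 10⁻⁵) = 8.9929 × 10⁻³ rad s⁻¹ ≈ 8.99 × 10⁻³ rad s⁻¹.

8.99 × 10⁻³ rad s⁻¹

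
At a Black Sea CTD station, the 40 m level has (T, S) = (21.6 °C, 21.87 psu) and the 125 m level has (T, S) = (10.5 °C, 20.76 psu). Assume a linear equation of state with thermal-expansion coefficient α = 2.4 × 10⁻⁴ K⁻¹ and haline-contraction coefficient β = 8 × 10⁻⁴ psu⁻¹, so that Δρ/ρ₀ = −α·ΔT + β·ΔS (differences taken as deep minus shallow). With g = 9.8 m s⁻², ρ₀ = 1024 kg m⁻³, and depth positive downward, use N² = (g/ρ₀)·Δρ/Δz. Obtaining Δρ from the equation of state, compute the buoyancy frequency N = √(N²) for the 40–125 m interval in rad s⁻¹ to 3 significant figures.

0.0143 rad s⁻¹

ΔT = -11.1 K, ΔS = -1.11 psu (deep − shallow).
Δρ/ρ₀ = −αΔT + βΔS = 2.664 × 10⁻³ − 8.88 × 10⁻⁴ = 1.776 × 10⁻³, so Δρ ≈ 1.819 kg m⁻³.
N² = (g/ρ₀)·Δρ/Δz = g·(Δρ/ρ₀)/Δz = 9.8 × 1.776 × 10⁻³ / 85 = 2.0476 × 10⁻⁴ s⁻².
N = √(2.0476 × 10⁻⁴) = 0.014309 rad s⁻¹ ≈ 0.0143 rad s⁻¹.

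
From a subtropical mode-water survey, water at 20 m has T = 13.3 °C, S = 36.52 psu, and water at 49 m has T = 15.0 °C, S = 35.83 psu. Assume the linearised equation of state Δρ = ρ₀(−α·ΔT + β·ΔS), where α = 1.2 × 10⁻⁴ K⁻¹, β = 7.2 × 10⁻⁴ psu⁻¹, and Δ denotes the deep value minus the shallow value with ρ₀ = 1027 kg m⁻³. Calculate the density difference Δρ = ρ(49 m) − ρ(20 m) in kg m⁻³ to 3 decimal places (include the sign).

-0.720 kg m⁻³

ΔT = +1.7 K, ΔS = -0.69 psu (deep − shallow).
Δρ/ρ₀ = −(1.2 × 10⁻⁴)(+1.7) + (7.2 × 10⁻⁴)(-0.69) = -7.008 × 10⁻⁴.
Δρ = 1027 × (-7.008 × 10⁻⁴) = -0.720 kg m⁻³.
Negative Δρ: lighter below, statically unstable.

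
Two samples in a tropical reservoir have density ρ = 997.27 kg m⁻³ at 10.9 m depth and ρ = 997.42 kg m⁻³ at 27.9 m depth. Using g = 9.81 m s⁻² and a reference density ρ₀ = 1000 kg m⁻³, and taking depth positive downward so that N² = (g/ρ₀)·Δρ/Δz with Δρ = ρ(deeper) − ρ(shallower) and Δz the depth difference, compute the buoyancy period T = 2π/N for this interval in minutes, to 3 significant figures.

11.3 min

Δρ = 997.42 − 997.27 = 0.15 kg m⁻³ over Δz = 27.9 − 10.9 = 17 m.
N² = (9.81/1000) × (0.15/17) = 8.6559 × 10⁻⁵ s⁻².
N = √(8.6559 × 10⁻⁵) = 9.3037 × 10⁻³ rad s⁻¹, so T = 2π/N = 675.34 s = 11.256 min ≈ 11.3 min.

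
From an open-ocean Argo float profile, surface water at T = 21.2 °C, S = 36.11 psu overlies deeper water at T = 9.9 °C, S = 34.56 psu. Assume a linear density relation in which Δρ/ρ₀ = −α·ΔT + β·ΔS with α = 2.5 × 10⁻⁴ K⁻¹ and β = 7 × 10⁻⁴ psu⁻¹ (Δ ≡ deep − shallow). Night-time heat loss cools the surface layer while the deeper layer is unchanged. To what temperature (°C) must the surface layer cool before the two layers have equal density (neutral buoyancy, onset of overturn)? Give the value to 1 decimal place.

14.2 °C

Neutral buoyancy requires Δρ = 0, i.e. −α(T_deep − T_surf′) + β(S_deep − S_surf) = 0.
T_surf′ = T_deep − (β/α)·ΔS = 9.9 − (7 × 10⁻⁴/2.5 × 10⁻⁴)·(-1.55) = 14.240 °C.
Cooling required: 21.2 − (14.240) = 6.960 °C.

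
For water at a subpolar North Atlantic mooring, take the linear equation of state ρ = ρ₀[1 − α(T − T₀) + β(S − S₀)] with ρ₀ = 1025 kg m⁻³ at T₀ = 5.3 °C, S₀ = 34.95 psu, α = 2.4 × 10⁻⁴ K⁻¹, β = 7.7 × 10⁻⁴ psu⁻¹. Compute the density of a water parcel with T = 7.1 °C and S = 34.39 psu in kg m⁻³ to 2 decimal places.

1024.12 kg m⁻³

T − T₀ = +1.8 K, S − S₀ = -0.56 psu.
Bracket = 1 − α·(+1.8) + β·(-0.56) = 1 + (-8.632 × 10⁻⁴) = 0.9991368.
ρ = 1025 × 0.9991368 = 1024.12 kg m⁻³.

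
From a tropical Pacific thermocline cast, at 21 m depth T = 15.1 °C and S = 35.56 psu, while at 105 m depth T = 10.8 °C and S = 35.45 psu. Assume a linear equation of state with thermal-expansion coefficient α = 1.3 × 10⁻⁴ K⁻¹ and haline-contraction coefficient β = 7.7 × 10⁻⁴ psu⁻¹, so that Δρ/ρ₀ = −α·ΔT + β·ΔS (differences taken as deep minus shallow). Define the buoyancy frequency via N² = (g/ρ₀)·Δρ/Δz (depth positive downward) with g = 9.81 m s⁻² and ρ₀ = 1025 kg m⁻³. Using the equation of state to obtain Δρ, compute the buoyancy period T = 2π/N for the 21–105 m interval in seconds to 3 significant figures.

ΔT = -4.3 K, ΔS = -0.11 psu (deep − shallow).
Δρ/ρ₀ = −αΔT + βΔS = 5.59 × 10⁻⁴ − 8.47 × 10⁻⁵ = 4.743 × 10⁻⁴, so Δρ ≈ 0.4862 kg m⁻³.
N² = (g/ρ₀)·Δρ/Δz = g·(Δρ/ρ₀)/Δz = 9.81 × 4.743 × 10⁻⁴ / 84 = 5.5391 × 10⁻⁵ s⁻².
N = √(5.5391 × 10⁻⁵) = 7.4425 × 10⁻³ rad s⁻¹ → T = 2π/N = 844.23 s ≈ 844 s.

844 s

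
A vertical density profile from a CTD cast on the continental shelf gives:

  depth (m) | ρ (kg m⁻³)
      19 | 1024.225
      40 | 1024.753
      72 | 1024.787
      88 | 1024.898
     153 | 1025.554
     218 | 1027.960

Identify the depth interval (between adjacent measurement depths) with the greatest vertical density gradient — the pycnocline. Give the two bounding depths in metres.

153–218 m

Compute the density gradient over each adjacent pair:
  19–40 m: Δρ/Δz = 0.528/21 = 0.025 kg m⁻⁴
  40–72 m: Δρ/Δz = 0.034/32 = 1.1 × 10⁻³ kg m⁻⁴
  72–88 m: Δρ/Δz = 0.111/16 = 6.9 × 10⁻³ kg m⁻⁴
  88–153 m: Δρ/Δz = 0.656/65 = 0.010 kg m⁻⁴
  153–218 m: Δρ/Δz = 2.406/65 = 0.037 kg m⁻⁴
The largest gradient is in the 153–218 m interval — the pycnocline.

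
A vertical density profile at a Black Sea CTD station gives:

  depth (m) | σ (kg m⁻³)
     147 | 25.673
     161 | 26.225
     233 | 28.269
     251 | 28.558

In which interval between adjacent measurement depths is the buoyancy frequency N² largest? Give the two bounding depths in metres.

Compute the density gradient over each adjacent pair:
  147–161 m: Δρ/Δz = 0.552/14 = 0.039 kg m⁻⁴
  161–233 m: Δρ/Δz = 2.044/72 = 0.028 kg m⁻⁴
  233–251 m: Δρ/Δz = 0.289/18 = 0.016 kg m⁻⁴
The largest gradient is in the 147–161 m interval — the pycnocline.

147–161 m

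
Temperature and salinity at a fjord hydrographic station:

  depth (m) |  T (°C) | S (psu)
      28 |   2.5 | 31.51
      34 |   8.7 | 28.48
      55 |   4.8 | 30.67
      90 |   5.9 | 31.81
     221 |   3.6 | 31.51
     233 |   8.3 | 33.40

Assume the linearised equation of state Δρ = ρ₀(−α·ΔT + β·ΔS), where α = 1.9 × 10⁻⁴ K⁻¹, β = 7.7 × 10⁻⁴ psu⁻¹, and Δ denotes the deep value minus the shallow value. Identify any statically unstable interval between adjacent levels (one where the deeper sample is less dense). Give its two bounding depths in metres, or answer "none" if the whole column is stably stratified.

28–34 m

Evaluate Δρ/ρ₀ = −αΔT + βΔS across each adjacent pair:
  28–34 m: −αΔT+βΔS = −(1.9 × 10⁻⁴)(+6.2)+(7.7 × 10⁻⁴)(-3.03) = -3.5 × 10⁻³ → UNSTABLE
  34–55 m: −αΔT+βΔS = −(1.9 × 10⁻⁴)(-3.9)+(7.7 × 10⁻⁴)(+2.19) = 2.4 × 10⁻³ → stable
  55–90 m: −αΔT+βΔS = −(1.9 × 10⁻⁴)(+1.1)+(7.7 × 10⁻⁴)(+1.14) = 6.7 × 10⁻⁴ → stable
  90–221 m: −αΔT+βΔS = −(1.9 × 10⁻⁴)(-2.3)+(7.7 × 10⁻⁴)(-0.30) = 2.1 × 10⁻⁴ → stable
  221–233 m: −αΔT+βΔS = −(1.9 × 10⁻⁴)(+4.7)+(7.7 × 10⁻⁴)(+1.89) = 5.6 × 10⁻⁴ → stable
The 28–34 m interval has Δρ < 0: lighter water underlies denser water.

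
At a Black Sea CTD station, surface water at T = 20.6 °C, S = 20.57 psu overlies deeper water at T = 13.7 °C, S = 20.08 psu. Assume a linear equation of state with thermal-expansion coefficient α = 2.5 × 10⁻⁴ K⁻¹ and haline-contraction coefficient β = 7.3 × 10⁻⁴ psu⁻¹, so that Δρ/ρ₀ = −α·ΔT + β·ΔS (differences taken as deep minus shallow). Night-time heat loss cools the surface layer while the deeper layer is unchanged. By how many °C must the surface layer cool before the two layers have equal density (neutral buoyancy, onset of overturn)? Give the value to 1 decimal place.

Neutral buoyancy requires Δρ = 0, i.e. −α(T_deep − T_surf′) + β(S_deep − S_surf) = 0.
T_surf′ = T_deep − (β/α)·ΔS = 13.7 − (7.3 × 10⁻⁴/2.5 × 10⁻⁴)·(-0.49) = 15.131 °C.
Cooling required: 20.6 − (15.131) = 5.469 °C.

5.5 °C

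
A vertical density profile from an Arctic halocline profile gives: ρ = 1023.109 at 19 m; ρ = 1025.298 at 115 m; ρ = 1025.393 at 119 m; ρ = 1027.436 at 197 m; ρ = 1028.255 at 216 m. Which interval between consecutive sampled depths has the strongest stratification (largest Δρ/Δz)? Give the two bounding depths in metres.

Compute the density gradient over each adjacent pair:
  19–115 m: Δρ/Δz = 2.189/96 = 0.023 kg m⁻⁴
  115–119 m: Δρ/Δz = 0.095/4 = 0.024 kg m⁻⁴
  119–197 m: Δρ/Δz = 2.043/78 = 0.026 kg m⁻⁴
  197–216 m: Δρ/Δz = 0.819/19 = 0.043 kg m⁻⁴
The largest gradient is in the 197–216 m interval — the pycnocline.

197–216 m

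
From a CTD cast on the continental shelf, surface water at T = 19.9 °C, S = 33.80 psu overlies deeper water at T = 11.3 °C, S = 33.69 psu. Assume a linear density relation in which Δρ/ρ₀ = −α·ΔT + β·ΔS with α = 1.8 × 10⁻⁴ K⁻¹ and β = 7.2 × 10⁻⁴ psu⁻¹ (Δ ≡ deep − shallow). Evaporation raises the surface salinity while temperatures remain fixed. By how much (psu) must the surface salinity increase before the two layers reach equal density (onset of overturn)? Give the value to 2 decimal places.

2.04 psu

Neutral buoyancy requires −α(T_deep − T_surf) + β(S_deep − S_surf′) = 0.
S_surf′ = S_deep − (α/β)·ΔT = 33.69 − (1.8 × 10⁻⁴/7.2 × 10⁻⁴)·(-8.6) = 35.8400 psu.
Increase required: 35.8400 − 33.80 = 2.0400 psu.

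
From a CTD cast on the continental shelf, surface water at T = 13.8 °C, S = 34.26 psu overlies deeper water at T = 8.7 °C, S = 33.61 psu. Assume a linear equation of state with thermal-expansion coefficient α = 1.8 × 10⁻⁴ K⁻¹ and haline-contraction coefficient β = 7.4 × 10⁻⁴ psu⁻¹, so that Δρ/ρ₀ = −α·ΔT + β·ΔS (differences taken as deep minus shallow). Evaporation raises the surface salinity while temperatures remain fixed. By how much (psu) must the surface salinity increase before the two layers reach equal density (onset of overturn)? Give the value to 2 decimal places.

Neutral buoyancy requires −α(T_deep − T_surf) + β(S_deep − S_surf′) = 0.
S_surf′ = S_deep − (α/β)·ΔT = 33.61 − (1.8 × 10⁻⁴/7.4 × 10⁻⁴)·(-5.1) = 34.8505 psu.
Increase required: 34.8505 − 34.26 = 0.5905 psu.

0.59 psu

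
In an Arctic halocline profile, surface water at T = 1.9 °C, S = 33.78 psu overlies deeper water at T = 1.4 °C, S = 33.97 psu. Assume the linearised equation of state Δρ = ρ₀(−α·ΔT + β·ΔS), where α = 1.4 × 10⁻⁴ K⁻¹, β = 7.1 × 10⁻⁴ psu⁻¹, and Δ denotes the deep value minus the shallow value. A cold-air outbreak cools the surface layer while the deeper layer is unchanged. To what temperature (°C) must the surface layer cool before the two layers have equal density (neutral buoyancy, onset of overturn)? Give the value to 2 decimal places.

Neutral buoyancy requires Δρ = 0, i.e. −α(T_deep − T_surf′) + β(S_deep − S_surf) = 0.
T_surf′ = T_deep − (β/α)·ΔS = 1.4 − (7.1 × 10⁻⁴/1.4 × 10⁻⁴)·(+0.19) = 0.4364 °C.
Cooling required: 1.9 − (0.4364) = 1.4636 °C.

0.44 °C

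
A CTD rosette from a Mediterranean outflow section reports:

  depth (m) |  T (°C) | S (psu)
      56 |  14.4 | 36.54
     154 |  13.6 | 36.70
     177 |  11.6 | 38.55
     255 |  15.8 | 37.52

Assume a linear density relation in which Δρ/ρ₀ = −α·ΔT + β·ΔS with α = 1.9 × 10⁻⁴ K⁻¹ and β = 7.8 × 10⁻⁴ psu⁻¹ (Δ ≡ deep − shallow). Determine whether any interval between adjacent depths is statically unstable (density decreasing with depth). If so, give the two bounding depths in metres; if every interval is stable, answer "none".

177–255 m

Evaluate Δρ/ρ₀ = −αΔT + βΔS across each adjacent pair:
  56–154 m: −αΔT+βΔS = −(1.9 × 10⁻⁴)(-0.8)+(7.8 × 10⁻⁴)(+0.16) = 2.8 × 10⁻⁴ → stable
  154–177 m: −αΔT+βΔS = −(1.9 × 10⁻⁴)(-2.0)+(7.8 × 10⁻⁴)(+1.85) = 1.8 × 10⁻³ → stable
  177–255 m: −αΔT+βΔS = −(1.9 × 10⁻⁴)(+4.2)+(7.8 × 10⁻⁴)(-1.03) = -1.6 × 10⁻³ → UNSTABLE
The 177–255 m interval has Δρ < 0: lighter water underlies denser water.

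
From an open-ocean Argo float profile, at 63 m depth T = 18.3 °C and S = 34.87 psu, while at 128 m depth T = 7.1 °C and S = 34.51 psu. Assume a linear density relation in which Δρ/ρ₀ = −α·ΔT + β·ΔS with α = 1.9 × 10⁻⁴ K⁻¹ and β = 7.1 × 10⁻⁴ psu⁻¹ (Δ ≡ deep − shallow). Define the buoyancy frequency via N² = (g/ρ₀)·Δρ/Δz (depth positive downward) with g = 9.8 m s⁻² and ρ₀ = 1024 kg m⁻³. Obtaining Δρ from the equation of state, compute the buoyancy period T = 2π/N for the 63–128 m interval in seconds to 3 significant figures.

ΔT = -11.2 K, ΔS = -0.36 psu (deep − shallow).
Δρ/ρ₀ = −αΔT + βΔS = 2.128 × 10⁻³ − 2.556 × 10⁻⁴ = 1.8724 × 10⁻³, so Δρ ≈ 1.917 kg m⁻³.
N² = (g/ρ₀)·Δρ/Δz = g·(Δρ/ρ₀)/Δz = 9.8 × 1.8724 × 10⁻³ / 65 = 2.8230 × 10⁻⁴ s⁻².
N = √(2.8230 × 10⁻⁴) = 0.016802 rad s⁻¹ → T = 2π/N = 373.95 s ≈ 374 s.

374 s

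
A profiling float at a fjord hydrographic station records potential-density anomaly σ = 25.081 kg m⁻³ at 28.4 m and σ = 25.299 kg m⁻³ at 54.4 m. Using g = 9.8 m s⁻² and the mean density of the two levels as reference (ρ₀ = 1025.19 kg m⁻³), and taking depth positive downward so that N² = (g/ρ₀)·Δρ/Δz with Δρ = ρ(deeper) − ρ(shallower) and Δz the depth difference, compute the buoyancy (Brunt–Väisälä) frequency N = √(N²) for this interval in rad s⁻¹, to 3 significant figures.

8.95 × 10⁻³ rad s⁻¹

Δρ = 1025.299 − 1025.081 = 0.218 kg m⁻³ over Δz = 54.4 − 28.4 = 26 m.
N² = (9.8/1025.19) × (0.218/26) = 8.0150 × 10⁻⁵ s⁻².
N = √(8.0150 × 10⁻⁵) = 8.9527 × 10⁻³ rad s⁻¹ ≈ 8.95 × 10⁻³ rad s⁻¹.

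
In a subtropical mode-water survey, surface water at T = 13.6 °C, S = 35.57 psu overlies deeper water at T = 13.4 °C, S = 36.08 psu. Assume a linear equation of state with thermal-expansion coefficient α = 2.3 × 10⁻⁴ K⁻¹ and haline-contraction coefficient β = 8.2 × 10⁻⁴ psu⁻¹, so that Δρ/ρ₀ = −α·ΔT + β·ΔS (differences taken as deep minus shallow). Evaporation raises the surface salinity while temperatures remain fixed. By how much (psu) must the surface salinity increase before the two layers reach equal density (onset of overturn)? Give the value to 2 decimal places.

Neutral buoyancy requires −α(T_deep − T_surf) + β(S_deep − S_surf′) = 0.
S_surf′ = S_deep − (α/β)·ΔT = 36.08 − (2.3 × 10⁻⁴/8.2 × 10⁻⁴)·(-0.2) = 36.1361 psu.
Increase required: 36.1361 − 35.57 = 0.5661 psu.

0.57 psu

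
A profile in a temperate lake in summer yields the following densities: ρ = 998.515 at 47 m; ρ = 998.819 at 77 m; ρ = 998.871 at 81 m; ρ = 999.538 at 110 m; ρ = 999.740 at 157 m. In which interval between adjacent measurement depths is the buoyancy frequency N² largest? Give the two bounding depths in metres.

Compute the density gradient over each adjacent pair:
  47–77 m: Δρ/Δz = 0.304/30 = 0.010 kg m⁻⁴
  77–81 m: Δρ/Δz = 0.052/4 = 0.013 kg m⁻⁴
  81–110 m: Δρ/Δz = 0.667/29 = 0.023 kg m⁻⁴
  110–157 m: Δρ/Δz = 0.202/47 = 4.3 × 10⁻³ kg m⁻⁴
The largest gradient is in the 81–110 m interval — the pycnocline.

81–110 m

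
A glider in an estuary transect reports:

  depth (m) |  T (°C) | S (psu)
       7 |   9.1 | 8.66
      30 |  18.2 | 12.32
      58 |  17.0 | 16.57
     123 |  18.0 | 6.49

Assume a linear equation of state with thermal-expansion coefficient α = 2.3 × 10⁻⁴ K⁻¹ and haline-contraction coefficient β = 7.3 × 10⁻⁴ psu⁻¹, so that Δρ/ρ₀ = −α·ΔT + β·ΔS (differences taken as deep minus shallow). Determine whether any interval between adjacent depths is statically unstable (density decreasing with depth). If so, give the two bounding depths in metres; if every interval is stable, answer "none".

Evaluate Δρ/ρ₀ = −αΔT + βΔS across each adjacent pair:
  7–30 m: −αΔT+βΔS = −(2.3 × 10⁻⁴)(+9.1)+(7.3 × 10⁻⁴)(+3.66) = 5.8 × 10⁻⁴ → stable
  30–58 m: −αΔT+βΔS = −(2.3 × 10⁻⁴)(-1.2)+(7.3 × 10⁻⁴)(+4.25) = 3.4 × 10⁻³ → stable
  58–123 m: −αΔT+βΔS = −(2.3 × 10⁻⁴)(+1.0)+(7.3 × 10⁻⁴)(-10.08) = -7.6 × 10⁻³ → UNSTABLE
The 58–123 m interval has Δρ < 0: lighter water underlies denser water.

58–123 m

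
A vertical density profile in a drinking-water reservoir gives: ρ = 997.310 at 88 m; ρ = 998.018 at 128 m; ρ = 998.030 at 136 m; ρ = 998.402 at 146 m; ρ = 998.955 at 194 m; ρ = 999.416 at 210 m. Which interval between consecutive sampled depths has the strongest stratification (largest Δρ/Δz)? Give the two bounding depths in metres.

Compute the density gradient over each adjacent pair:
  88–128 m: Δρ/Δz = 0.708/40 = 0.018 kg m⁻⁴
  128–136 m: Δρ/Δz = 0.012/8 = 1.5 × 10⁻³ kg m⁻⁴
  136–146 m: Δρ/Δz = 0.372/10 = 0.037 kg m⁻⁴
  146–194 m: Δρ/Δz = 0.553/48 = 0.012 kg m⁻⁴
  194–210 m: Δρ/Δz = 0.461/16 = 0.029 kg m⁻⁴
The largest gradient is in the 136–146 m interval — the pycnocline.

136–146 m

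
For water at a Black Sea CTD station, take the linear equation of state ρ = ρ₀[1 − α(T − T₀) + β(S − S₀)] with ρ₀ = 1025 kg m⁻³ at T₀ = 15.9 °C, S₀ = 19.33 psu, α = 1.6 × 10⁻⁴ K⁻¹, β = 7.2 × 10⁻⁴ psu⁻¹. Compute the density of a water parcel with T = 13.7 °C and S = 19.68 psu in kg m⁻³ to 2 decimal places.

T − T₀ = -2.2 K, S − S₀ = +0.35 psu.
Bracket = 1 − α·(-2.2) + β·(+0.35) = 1 + (6.04 × 10⁻⁴) = 1.0006040.
ρ = 1025 × 1.0006040 = 1025.62 kg m⁻³.

1025.62 kg m⁻³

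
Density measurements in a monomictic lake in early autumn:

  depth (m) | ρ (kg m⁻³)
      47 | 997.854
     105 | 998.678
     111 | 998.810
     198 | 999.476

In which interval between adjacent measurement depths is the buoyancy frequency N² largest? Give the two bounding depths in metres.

105–111 m

Compute the density gradient over each adjacent pair:
  47–105 m: Δρ/Δz = 0.824/58 = 0.014 kg m⁻⁴
  105–111 m: Δρ/Δz = 0.132/6 = 0.022 kg m⁻⁴
  111–198 m: Δρ/Δz = 0.666/87 = 7.7 × 10⁻³ kg m⁻⁴
The largest gradient is in the 105–111 m interval — the pycnocline.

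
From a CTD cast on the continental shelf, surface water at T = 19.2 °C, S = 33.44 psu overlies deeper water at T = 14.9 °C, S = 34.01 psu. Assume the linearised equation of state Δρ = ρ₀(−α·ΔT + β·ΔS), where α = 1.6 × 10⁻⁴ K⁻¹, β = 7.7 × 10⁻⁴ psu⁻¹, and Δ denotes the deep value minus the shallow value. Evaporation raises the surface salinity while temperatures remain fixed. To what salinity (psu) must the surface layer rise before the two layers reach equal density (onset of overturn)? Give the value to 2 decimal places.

Neutral buoyancy requires −α(T_deep − T_surf) + β(S_deep − S_surf′) = 0.
S_surf′ = S_deep − (α/β)·ΔT = 34.01 − (1.6 × 10⁻⁴/7.7 × 10⁻⁴)·(-4.3) = 34.9035 psu.
Increase required: 34.9035 − 33.44 = 1.4635 psu.

34.90 psu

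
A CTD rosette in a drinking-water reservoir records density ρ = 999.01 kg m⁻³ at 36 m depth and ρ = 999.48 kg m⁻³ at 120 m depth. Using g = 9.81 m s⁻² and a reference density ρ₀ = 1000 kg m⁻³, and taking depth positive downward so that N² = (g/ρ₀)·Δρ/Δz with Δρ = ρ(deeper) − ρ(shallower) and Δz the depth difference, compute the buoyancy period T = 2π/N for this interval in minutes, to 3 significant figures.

Δρ = 999.48 − 999.01 = 0.47 kg m⁻³ over Δz = 120 − 36 = 84 m.
N² = (9.81/1000) × (0.47/84) = 5.4889 × 10⁻⁵ s⁻².
N = √(5.4889 × 10⁻⁵) = 7.4087 × 10⁻³ rad s⁻¹, so T = 2π/N = 848.08 s = 14.135 min ≈ 14.1 min.

14.1 min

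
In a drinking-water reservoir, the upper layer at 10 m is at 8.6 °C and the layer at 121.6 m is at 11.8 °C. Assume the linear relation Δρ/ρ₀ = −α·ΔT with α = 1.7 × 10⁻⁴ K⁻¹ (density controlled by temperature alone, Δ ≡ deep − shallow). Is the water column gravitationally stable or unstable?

unstable

ΔT = 11.8 − 8.6 = +3.2 K, so Δρ/ρ₀ = −αΔT = -5.44 × 10⁻⁴.
Δρ/ρ₀ < 0, so Δρ < 0: deeper water is lighter → statically unstable; the column would overturn.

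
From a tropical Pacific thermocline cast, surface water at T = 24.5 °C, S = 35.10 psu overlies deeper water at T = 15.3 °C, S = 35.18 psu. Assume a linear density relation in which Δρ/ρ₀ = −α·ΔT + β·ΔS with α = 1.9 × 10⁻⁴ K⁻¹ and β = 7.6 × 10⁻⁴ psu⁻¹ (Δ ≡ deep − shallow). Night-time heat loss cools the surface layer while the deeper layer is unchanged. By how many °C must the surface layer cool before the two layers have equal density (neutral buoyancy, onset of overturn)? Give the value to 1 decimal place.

Neutral buoyancy requires Δρ = 0, i.e. −α(T_deep − T_surf′) + β(S_deep − S_surf) = 0.
T_surf′ = T_deep − (β/α)·ΔS = 15.3 − (7.6 × 10⁻⁴/1.9 × 10⁻⁴)·(+0.08) = 14.980 °C.
Cooling required: 24.5 − (14.980) = 9.520 °C.

9.5 °C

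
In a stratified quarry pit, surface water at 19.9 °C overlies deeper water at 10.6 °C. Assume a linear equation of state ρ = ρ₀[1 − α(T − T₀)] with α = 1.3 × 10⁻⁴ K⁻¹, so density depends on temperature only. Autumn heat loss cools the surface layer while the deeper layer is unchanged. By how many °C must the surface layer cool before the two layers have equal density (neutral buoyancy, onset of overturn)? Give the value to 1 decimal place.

9.3 °C

With temperature the only control, equal density requires T_surf′ = T_deep.
T_surf′ = 10.6 °C.
Cooling required: 19.9 − 10.6 = 9.3 °C.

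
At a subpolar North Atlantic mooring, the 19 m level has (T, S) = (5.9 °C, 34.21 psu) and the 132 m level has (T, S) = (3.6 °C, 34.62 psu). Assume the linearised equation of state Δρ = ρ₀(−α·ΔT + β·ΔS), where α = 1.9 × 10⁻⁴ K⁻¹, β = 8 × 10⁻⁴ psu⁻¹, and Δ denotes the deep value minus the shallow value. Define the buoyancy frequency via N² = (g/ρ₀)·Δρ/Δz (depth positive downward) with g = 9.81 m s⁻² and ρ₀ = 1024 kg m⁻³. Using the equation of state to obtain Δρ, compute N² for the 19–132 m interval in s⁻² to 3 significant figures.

6.64 × 10⁻⁵ s⁻²

ΔT = -2.3 K, ΔS = +0.41 psu (deep − shallow).
Δρ/ρ₀ = −αΔT + βΔS = 4.37 × 10⁻⁴ + 3.28 × 10⁻⁴ = 7.65 × 10⁻⁴, so Δρ ≈ 0.7834 kg m⁻³.
N² = (g/ρ₀)·Δρ/Δz = g·(Δρ/ρ₀)/Δz = 9.81 × 7.65 × 10⁻⁴ / 113 = 6.6413 × 10⁻⁵ s⁻² ≈ 6.64 × 10⁻⁵ s⁻².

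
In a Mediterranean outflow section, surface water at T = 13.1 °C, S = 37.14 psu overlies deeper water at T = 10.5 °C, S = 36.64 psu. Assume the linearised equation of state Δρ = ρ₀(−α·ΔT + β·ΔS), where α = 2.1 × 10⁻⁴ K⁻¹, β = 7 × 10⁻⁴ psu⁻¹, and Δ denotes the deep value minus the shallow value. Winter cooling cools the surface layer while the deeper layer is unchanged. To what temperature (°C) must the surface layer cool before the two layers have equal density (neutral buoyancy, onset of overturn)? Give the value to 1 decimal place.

12.2 °C

Neutral buoyancy requires Δρ = 0, i.e. −α(T_deep − T_surf′) + β(S_deep − S_surf) = 0.
T_surf′ = T_deep − (β/α)·ΔS = 10.5 − (7 × 10⁻⁴/2.1 × 10⁻⁴)·(-0.50) = 12.167 °C.
Cooling required: 13.1 − (12.167) = 0.933 °C.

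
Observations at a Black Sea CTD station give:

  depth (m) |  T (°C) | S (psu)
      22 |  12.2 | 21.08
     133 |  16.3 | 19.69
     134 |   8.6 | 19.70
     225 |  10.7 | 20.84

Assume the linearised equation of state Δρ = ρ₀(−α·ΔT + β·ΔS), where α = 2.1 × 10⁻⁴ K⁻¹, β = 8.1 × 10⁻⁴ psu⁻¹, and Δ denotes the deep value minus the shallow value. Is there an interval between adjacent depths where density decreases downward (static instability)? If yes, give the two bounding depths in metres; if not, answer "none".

Evaluate Δρ/ρ₀ = −αΔT + βΔS across each adjacent pair:
  22–133 m: −αΔT+βΔS = −(2.1 × 10⁻⁴)(+4.1)+(8.1 × 10⁻⁴)(-1.39) = -2.0 × 10⁻³ → UNSTABLE
  133–134 m: −αΔT+βΔS = −(2.1 × 10⁻⁴)(-7.7)+(8.1 × 10⁻⁴)(+0.01) = 1.6 × 10⁻³ → stable
  134–225 m: −αΔT+βΔS = −(2.1 × 10⁻⁴)(+2.1)+(8.1 × 10⁻⁴)(+1.14) = 4.8 × 10⁻⁴ → stable
The 22–133 m interval has Δρ < 0: lighter water underlies denser water.

22–133 m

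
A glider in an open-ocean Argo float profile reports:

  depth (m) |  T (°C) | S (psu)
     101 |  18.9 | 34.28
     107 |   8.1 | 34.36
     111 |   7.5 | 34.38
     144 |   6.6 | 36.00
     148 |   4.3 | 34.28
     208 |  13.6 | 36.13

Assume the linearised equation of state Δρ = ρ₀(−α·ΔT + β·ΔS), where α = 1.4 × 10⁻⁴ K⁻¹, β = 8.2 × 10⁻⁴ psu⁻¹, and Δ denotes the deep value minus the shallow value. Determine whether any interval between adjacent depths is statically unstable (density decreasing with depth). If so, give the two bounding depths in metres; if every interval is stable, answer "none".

144–148 m

Evaluate Δρ/ρ₀ = −αΔT + βΔS across each adjacent pair:
  101–107 m: −αΔT+βΔS = −(1.4 × 10⁻⁴)(-10.8)+(8.2 × 10⁻⁴)(+0.08) = 1.6 × 10⁻³ → stable
  107–111 m: −αΔT+βΔS = −(1.4 × 10⁻⁴)(-0.6)+(8.2 × 10⁻⁴)(+0.02) = 1.0 × 10⁻⁴ → stable
  111–144 m: −αΔT+βΔS = −(1.4 × 10⁻⁴)(-0.9)+(8.2 × 10⁻⁴)(+1.62) = 1.5 × 10⁻³ → stable
  144–148 m: −αΔT+βΔS = −(1.4 × 10⁻⁴)(-2.3)+(8.2 × 10⁻⁴)(-1.72) = -1.1 × 10⁻³ → UNSTABLE
  148–208 m: −αΔT+βΔS = −(1.4 × 10⁻⁴)(+9.3)+(8.2 × 10⁻⁴)(+1.85) = 2.2 × 10⁻⁴ → stable
The 144–148 m interval has Δρ < 0: lighter water underlies denser water.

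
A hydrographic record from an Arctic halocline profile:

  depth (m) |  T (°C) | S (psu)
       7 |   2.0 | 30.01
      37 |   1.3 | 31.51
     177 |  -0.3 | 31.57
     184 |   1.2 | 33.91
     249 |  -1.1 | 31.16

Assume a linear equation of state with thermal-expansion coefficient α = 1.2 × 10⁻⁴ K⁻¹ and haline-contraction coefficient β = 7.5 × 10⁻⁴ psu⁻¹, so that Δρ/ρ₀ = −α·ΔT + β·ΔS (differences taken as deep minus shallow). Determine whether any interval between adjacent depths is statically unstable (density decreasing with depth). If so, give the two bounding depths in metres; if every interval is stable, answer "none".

184–249 m

Evaluate Δρ/ρ₀ = −αΔT + βΔS across each adjacent pair:
  7–37 m: −αΔT+βΔS = −(1.2 × 10⁻⁴)(-0.7)+(7.5 × 10⁻⁴)(+1.50) = 1.2 × 10⁻³ → stable
  37–177 m: −αΔT+βΔS = −(1.2 × 10⁻⁴)(-1.6)+(7.5 × 10⁻⁴)(+0.06) = 2.4 × 10⁻⁴ → stable
  177–184 m: −αΔT+βΔS = −(1.2 × 10⁻⁴)(+1.5)+(7.5 × 10⁻⁴)(+2.34) = 1.6 × 10⁻³ → stable
  184–249 m: −αΔT+βΔS = −(1.2 × 10⁻⁴)(-2.3)+(7.5 × 10⁻⁴)(-2.75) = -1.8 × 10⁻³ → UNSTABLE
The 184–249 m interval has Δρ < 0: lighter water underlies denser water.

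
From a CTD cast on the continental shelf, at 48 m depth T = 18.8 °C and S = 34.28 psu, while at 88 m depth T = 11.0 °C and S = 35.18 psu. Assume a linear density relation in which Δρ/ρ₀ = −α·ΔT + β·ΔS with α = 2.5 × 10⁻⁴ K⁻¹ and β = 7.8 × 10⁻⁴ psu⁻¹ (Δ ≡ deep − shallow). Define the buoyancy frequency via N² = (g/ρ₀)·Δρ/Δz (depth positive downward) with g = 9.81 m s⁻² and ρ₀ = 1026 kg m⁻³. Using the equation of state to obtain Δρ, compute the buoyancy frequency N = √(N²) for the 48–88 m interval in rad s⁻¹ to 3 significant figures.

0.0255 rad s⁻¹

ΔT = -7.8 K, ΔS = +0.90 psu (deep − shallow).
Δρ/ρ₀ = −αΔT + βΔS = 1.95 × 10⁻³ + 7.02 × 10⁻⁴ = 2.652 × 10⁻³, so Δρ ≈ 2.721 kg m⁻³.
N² = (g/ρ₀)·Δρ/Δz = g·(Δρ/ρ₀)/Δz = 9.81 × 2.652 × 10⁻³ / 40 = 6.5040 × 10⁻⁴ s⁻².
N = √(6.5040 × 10⁻⁴) = 0.025503 rad s⁻¹ ≈ 0.0255 rad s⁻¹.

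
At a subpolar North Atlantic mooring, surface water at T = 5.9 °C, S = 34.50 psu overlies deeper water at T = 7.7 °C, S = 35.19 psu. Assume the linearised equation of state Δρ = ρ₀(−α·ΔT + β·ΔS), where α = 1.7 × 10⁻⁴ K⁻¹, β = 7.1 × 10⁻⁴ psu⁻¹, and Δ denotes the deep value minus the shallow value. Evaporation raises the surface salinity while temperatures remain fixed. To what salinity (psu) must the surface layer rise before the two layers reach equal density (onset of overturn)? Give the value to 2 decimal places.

34.76 psu

Neutral buoyancy requires −α(T_deep − T_surf) + β(S_deep − S_surf′) = 0.
S_surf′ = S_deep − (α/β)·ΔT = 35.19 − (1.7 × 10⁻⁴/7.1 × 10⁻⁴)·(+1.8) = 34.7590 psu.
Increase required: 34.7590 − 34.50 = 0.2590 psu.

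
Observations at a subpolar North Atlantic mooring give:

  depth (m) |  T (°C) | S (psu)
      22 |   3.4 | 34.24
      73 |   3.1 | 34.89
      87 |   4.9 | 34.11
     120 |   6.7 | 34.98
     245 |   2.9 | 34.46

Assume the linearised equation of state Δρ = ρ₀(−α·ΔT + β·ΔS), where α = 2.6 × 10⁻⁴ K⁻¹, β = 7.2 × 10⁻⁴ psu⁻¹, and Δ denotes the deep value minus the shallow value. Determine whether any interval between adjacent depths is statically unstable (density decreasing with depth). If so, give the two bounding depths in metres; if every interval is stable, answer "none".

Evaluate Δρ/ρ₀ = −αΔT + βΔS across each adjacent pair:
  22–73 m: −αΔT+βΔS = −(2.6 × 10⁻⁴)(-0.3)+(7.2 × 10⁻⁴)(+0.65) = 5.5 × 10⁻⁴ → stable
  73–87 m: −αΔT+βΔS = −(2.6 × 10⁻⁴)(+1.8)+(7.2 × 10⁻⁴)(-0.78) = -1.0 × 10⁻³ → UNSTABLE
  87–120 m: −αΔT+βΔS = −(2.6 × 10⁻⁴)(+1.8)+(7.2 × 10⁻⁴)(+0.87) = 1.6 × 10⁻⁴ → stable
  120–245 m: −αΔT+βΔS = −(2.6 × 10⁻⁴)(-3.8)+(7.2 × 10⁻⁴)(-0.52) = 6.1 × 10⁻⁴ → stable
The 73–87 m interval has Δρ < 0: lighter water underlies denser water.

73–87 m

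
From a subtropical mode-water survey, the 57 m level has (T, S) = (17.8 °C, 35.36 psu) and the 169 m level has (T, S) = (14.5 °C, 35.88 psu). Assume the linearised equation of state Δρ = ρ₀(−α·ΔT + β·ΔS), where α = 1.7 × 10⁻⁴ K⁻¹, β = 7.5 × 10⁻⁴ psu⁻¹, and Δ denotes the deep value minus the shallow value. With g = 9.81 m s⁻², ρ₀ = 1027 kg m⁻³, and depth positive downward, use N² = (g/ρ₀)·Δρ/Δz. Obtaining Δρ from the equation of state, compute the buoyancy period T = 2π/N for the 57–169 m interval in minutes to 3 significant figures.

11.5 min

ΔT = -3.3 K, ΔS = +0.52 psu (deep − shallow).
Δρ/ρ₀ = −αΔT + βΔS = 5.61 × 10⁻⁴ + 3.90 × 10⁻⁴ = 9.51 × 10⁻⁴, so Δρ ≈ 0.9767 kg m⁻³.
N² = (g/ρ₀)·Δρ/Δz = g·(Δρ/ρ₀)/Δz = 9.81 × 9.51 × 10⁻⁴ / 112 = 8.3297 × 10⁻⁵ s⁻².
N = √(8.3297 × 10⁻⁵) = 9.1267 × 10⁻³ rad s⁻¹ → T = 2π/N = 688.44 s = 11.474 min ≈ 11.5 min.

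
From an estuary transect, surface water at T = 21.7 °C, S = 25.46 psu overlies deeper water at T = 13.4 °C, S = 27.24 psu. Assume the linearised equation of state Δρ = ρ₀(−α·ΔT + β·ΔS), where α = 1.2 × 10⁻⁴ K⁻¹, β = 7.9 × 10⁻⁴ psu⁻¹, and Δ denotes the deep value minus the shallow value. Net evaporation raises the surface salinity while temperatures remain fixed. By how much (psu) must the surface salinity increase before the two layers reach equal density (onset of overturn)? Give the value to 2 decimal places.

3.04 psu

Neutral buoyancy requires −α(T_deep − T_surf) + β(S_deep − S_surf′) = 0.
S_surf′ = S_deep − (α/β)·ΔT = 27.24 − (1.2 × 10⁻⁴/7.9 × 10⁻⁴)·(-8.3) = 28.5008 psu.
Increase required: 28.5008 − 25.46 = 3.0408 psu.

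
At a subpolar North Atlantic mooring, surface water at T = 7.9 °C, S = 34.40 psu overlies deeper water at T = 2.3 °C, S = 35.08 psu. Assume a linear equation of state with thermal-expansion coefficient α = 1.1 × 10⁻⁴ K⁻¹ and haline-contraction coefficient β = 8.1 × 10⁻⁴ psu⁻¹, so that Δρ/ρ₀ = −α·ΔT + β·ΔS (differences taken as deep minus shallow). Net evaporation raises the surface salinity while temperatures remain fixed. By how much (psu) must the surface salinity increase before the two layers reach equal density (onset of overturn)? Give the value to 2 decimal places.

1.44 psu

Neutral buoyancy requires −α(T_deep − T_surf) + β(S_deep − S_surf′) = 0.
S_surf′ = S_deep − (α/β)·ΔT = 35.08 − (1.1 × 10⁻⁴/8.1 × 10⁻⁴)·(-5.6) = 35.8405 psu.
Increase required: 35.8405 − 34.40 = 1.4405 psu.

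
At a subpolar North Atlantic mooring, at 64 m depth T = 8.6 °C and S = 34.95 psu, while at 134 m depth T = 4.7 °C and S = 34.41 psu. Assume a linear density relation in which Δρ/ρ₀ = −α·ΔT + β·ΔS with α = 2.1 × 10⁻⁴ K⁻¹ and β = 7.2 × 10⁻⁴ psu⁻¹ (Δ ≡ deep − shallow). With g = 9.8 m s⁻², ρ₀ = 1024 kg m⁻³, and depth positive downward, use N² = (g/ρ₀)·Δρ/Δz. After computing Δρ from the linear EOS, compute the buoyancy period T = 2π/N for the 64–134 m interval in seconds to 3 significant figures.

ΔT = -3.9 K, ΔS = -0.54 psu (deep − shallow).
Δρ/ρ₀ = −αΔT + βΔS = 8.19 × 10⁻⁴ − 3.888 × 10⁻⁴ = 4.302 × 10⁻⁴, so Δρ ≈ 0.4405 kg m⁻³.
N² = (g/ρ₀)·Δρ/Δz = g·(Δρ/ρ₀)/Δz = 9.8 × 4.302 × 10⁻⁴ / 70 = 6.0228 × 10⁻⁵ s⁻².
N = √(6.0228 × 10⁻⁵) = 7.7607 × 10⁻³ rad s⁻¹ → T = 2π/N = 809.62 s ≈ 810 s.

810 s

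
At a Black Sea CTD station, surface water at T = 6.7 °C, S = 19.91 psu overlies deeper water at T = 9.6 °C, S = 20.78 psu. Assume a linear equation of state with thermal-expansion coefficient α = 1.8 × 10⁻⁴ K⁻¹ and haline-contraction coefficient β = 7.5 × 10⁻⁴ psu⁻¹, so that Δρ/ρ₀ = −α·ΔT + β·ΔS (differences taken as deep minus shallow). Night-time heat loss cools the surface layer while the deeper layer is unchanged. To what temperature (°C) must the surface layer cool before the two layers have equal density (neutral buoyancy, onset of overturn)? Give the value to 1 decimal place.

Neutral buoyancy requires Δρ = 0, i.e. −α(T_deep − T_surf′) + β(S_deep − S_surf) = 0.
T_surf′ = T_deep − (β/α)·ΔS = 9.6 − (7.5 × 10⁻⁴/1.8 × 10⁻⁴)·(+0.87) = 5.975 °C.
Cooling required: 6.7 − (5.975) = 0.725 °C.

6.0 °C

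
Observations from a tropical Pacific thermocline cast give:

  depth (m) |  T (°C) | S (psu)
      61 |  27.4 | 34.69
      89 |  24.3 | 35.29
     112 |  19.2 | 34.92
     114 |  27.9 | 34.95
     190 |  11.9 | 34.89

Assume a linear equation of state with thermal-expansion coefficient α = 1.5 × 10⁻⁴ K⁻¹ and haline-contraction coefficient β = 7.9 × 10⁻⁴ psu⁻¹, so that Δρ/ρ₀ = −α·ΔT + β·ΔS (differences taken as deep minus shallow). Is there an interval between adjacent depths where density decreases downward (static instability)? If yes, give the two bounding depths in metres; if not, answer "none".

Evaluate Δρ/ρ₀ = −αΔT + βΔS across each adjacent pair:
  61–89 m: −αΔT+βΔS = −(1.5 × 10⁻⁴)(-3.1)+(7.9 × 10⁻⁴)(+0.60) = 9.4 × 10⁻⁴ → stable
  89–112 m: −αΔT+βΔS = −(1.5 × 10⁻⁴)(-5.1)+(7.9 × 10⁻⁴)(-0.37) = 4.7 × 10⁻⁴ → stable
  112–114 m: −αΔT+βΔS = −(1.5 × 10⁻⁴)(+8.7)+(7.9 × 10⁻⁴)(+0.03) = -1.3 × 10⁻³ → UNSTABLE
  114–190 m: −αΔT+βΔS = −(1.5 × 10⁻⁴)(-16.0)+(7.9 × 10⁻⁴)(-0.06) = 2.4 × 10⁻³ → stable
The 112–114 m interval has Δρ < 0: lighter water underlies denser water.

112–114 m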